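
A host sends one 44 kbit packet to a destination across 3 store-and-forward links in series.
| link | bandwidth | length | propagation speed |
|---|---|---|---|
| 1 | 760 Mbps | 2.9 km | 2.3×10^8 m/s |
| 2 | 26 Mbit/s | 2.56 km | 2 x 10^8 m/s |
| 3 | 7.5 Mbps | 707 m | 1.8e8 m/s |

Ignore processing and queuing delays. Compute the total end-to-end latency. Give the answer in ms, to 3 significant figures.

L = 44000 bits.
Transmission delays (L/R per hop): 0.0578947, 1.69231, 5.86667 ms; sum = 7.61687 ms.
Propagation delays (d/s per hop): 0.0126087, 0.0128, 0.00392778 ms; sum = 0.0293365 ms.
End-to-end = 7.65 ms.

7.65 ms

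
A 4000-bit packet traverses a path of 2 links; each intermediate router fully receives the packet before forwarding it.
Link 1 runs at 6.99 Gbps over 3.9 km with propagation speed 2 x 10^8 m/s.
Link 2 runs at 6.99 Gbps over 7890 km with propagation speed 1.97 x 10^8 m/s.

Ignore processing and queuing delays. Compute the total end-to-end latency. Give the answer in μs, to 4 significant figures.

Transmission delay per hop = L/R = 4000/6990000000 = 0.572246 μs; 2 hops → 1.14449 μs.
Propagation delays (d/s per hop): 19.5, 40050.8 μs; sum = 40070.3 μs.
End-to-end = 40070 μs.

40070 μs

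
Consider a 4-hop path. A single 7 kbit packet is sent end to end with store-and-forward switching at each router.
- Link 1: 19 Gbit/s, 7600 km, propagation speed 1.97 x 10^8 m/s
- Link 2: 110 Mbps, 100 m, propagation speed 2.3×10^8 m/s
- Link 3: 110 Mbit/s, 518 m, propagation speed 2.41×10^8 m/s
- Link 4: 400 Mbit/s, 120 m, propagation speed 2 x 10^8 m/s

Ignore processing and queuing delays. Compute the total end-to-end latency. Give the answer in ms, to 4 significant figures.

38.73 ms

L = 7000 bits.
Transmission delays (L/R per hop): 0.000368421, 0.0636364, 0.0636364, 0.0175 ms; sum = 0.145141 ms.
Propagation delays (d/s per hop): 38.5787, 0.000434783, 0.00214938, 0.0006 ms; sum = 38.5819 ms.
End-to-end = 38.73 ms.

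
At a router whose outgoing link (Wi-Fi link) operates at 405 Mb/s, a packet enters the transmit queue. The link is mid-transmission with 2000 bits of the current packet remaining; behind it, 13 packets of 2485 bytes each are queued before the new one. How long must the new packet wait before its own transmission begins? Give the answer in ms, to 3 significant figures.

0.643 ms

Each queued packet: L/R = 19880/405000000 = 0.0490864 ms.
13 queued → 0.638123 ms.
Plus remaining 2000 bits of current packet: 0.00493827 ms.
Queuing delay = 0.643 ms.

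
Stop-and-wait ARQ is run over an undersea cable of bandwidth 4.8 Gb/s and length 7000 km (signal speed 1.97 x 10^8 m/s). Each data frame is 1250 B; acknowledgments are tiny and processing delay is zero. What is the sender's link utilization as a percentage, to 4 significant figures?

t_tx = L/R = 10000/4800000000 = 2.08333e-06 s.
t_prop = 7000000/197000000 = 0.035533 s; RTT = 0.071066 s.
Cycle = t_tx + RTT = 0.0710681 s.
Utilization = t_tx / cycle = 2.08333e-06/0.0710681 = 0.002931 %.

0.002931 %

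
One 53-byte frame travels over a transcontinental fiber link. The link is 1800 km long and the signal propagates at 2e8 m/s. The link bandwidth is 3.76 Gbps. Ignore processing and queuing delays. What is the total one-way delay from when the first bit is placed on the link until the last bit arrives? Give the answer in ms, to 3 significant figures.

L = 53 × 8 = 424 bits.
Transmission delay = L/R = 424 / 3760000000 = 0.000112766 ms.
Propagation delay = d/s = 1800000 m / 200000000 m/s = 9 ms.
Total = 9.00 ms.

9.00 ms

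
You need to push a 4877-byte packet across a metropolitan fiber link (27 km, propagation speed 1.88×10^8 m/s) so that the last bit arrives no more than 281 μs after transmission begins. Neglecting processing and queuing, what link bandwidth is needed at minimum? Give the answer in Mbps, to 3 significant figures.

L = 39016 bits.
Propagation delay = 27000 / 188000000 = 143.617 μs.
Transmission budget = 281 − 143.617 = 137.383 μs.
R ≥ L / t_tx = 39016 bits / 0.000137383 s = 284 Mbps.

284 Mbps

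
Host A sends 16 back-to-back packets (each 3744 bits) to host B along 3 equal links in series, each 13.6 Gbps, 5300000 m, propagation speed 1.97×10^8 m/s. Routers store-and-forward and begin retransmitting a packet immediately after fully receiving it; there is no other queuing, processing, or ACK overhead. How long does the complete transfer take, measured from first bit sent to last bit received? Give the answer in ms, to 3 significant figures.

80.7 ms

Per-hop transmission t_tx = L/R = 3744/13600000000 = 0.000275294 ms.
Per-hop propagation t_prop = 5300000/197000000 = 26.9036 ms.
Pipeline fill: first packet needs 3·t_tx to clear all hops; remaining 15 packets each add one t_tx.
Total = (3+16-1)·t_tx + 3·t_prop = 18·0.000275294 + 3·26.9036 = 80.7 ms.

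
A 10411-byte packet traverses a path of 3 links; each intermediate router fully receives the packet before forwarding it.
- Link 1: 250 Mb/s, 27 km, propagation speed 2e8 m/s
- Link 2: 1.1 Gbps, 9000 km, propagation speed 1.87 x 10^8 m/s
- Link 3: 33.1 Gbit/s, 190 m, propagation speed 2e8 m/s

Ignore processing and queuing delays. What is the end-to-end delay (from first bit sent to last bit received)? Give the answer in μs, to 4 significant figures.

L = 10411 × 8 = 83288 bits.
Transmission delays (L/R per hop): 333.152, 75.7164, 2.51625 μs; sum = 411.385 μs.
Propagation delays (d/s per hop): 135, 48128.3, 0.95 μs; sum = 48264.3 μs.
End-to-end = 48680 μs.

48680 μs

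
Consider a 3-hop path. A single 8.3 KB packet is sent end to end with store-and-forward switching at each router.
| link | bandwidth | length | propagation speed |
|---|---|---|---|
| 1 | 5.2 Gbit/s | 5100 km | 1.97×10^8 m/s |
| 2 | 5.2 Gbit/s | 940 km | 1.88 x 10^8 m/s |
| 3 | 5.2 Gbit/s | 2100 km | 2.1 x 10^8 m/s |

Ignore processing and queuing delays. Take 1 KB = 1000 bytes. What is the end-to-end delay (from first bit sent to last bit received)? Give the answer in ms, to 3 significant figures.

L = 66400 bits.
Transmission delay per hop = L/R = 66400/5200000000 = 0.0127692 ms; 3 hops → 0.0383077 ms.
Propagation delays (d/s per hop): 25.8883, 5, 10 ms; sum = 40.8883 ms.
End-to-end = 40.9 ms.

40.9 ms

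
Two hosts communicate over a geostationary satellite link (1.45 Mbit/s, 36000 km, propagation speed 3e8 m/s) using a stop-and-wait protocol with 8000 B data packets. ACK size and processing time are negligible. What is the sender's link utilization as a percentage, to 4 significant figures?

15.53 %

t_tx = L/R = 64000/1450000 = 0.0441379 s.
t_prop = 36000000/300000000 = 0.12 s; RTT = 0.24 s.
Cycle = t_tx + RTT = 0.284138 s.
Utilization = t_tx / cycle = 0.0441379/0.284138 = 15.53 %.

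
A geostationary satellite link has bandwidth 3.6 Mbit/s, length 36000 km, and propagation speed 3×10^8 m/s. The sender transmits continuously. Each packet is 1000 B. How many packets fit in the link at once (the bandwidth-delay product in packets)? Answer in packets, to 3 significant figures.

Propagation delay = 36000000 / 300000000 = 0.12 s.
BDP = R × t_prop = 3600000 × 0.12 = 432000 bits.
In packets of 8000 bits: 54.0 packets.

54.0 packets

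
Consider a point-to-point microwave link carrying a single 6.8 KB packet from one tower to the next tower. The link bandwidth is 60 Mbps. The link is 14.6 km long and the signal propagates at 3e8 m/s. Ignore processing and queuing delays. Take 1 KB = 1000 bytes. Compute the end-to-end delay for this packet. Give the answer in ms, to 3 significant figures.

0.955 ms

L = 54400 bits.
Transmission delay = L/R = 54400 / 60000000 = 0.906667 ms.
Propagation delay = d/s = 14600 m / 300000000 m/s = 0.0486667 ms.
Total = 0.955 ms.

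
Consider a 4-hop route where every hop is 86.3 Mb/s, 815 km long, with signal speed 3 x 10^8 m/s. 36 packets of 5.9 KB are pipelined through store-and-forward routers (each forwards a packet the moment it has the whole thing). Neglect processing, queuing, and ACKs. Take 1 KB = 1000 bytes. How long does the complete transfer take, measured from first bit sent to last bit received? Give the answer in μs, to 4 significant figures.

Per-hop transmission t_tx = L/R = 47200/86300000 = 546.929 μs.
Per-hop propagation t_prop = 815000/300000000 = 2716.67 μs.
Pipeline fill: first packet needs 4·t_tx to clear all hops; remaining 35 packets each add one t_tx.
Total = (4+36-1)·t_tx + 4·t_prop = 39·546.929 + 4·2716.67 = 32200 μs.

32200 μs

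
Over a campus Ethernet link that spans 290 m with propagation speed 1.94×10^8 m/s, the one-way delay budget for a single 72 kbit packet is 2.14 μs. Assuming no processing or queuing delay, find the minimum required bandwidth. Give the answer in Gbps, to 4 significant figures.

Propagation delay = 290 / 194000000 = 1.49485 μs.
Transmission budget = 2.14 − 1.49485 = 0.645155 μs.
R ≥ L / t_tx = 72000 bits / 6.45155e-07 s = 111.6 Gbps.

111.6 Gbps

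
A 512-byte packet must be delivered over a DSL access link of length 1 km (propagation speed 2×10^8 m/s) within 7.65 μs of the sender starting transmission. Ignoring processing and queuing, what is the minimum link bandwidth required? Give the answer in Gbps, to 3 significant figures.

1.55 Gbps

L = 4096 bits.
Propagation delay = 1000 / 200000000 = 5 μs.
Transmission budget = 7.65 − 5 = 2.65 μs.
R ≥ L / t_tx = 4096 bits / 2.65e-06 s = 1.55 Gbps.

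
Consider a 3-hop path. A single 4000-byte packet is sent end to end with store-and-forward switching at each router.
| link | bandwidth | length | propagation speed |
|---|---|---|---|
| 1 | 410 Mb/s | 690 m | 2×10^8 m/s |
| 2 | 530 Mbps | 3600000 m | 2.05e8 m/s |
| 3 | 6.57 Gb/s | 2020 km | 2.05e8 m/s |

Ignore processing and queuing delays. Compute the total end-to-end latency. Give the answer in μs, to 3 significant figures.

27600 μs

L = 4000 × 8 = 32000 bits.
Transmission delays (L/R per hop): 78.0488, 60.3774, 4.87062 μs; sum = 143.297 μs.
Propagation delays (d/s per hop): 3.45, 17561, 9853.66 μs; sum = 27418.1 μs.
End-to-end = 27600 μs.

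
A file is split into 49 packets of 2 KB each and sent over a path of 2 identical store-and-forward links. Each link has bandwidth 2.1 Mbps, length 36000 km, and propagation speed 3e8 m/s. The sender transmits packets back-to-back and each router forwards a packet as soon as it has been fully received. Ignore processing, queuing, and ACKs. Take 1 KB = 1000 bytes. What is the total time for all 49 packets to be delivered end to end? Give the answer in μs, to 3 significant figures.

Per-hop transmission t_tx = L/R = 16000/2100000 = 7619.05 μs.
Per-hop propagation t_prop = 36000000/300000000 = 120000 μs.
Pipeline fill: first packet needs 2·t_tx to clear all hops; remaining 48 packets each add one t_tx.
Total = (2+49-1)·t_tx + 2·t_prop = 50·7619.05 + 2·120000 = 621000 μs.

621000 μs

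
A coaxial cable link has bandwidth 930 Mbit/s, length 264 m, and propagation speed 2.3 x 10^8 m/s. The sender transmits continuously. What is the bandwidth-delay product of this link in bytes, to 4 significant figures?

133.4 bytes

Propagation delay = 264 / 2.3e+08 = 1.14783e-06 s.
BDP = R × t_prop = 930000000 × 1.14783e-06 = 1067.48 bits.
In bytes: 1067.48/8 = 133.4 bytes.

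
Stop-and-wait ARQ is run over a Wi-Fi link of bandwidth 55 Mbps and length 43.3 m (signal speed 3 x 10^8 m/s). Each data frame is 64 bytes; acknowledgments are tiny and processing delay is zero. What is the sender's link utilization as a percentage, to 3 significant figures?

97.0 %

t_tx = L/R = 512/55000000 = 9.30909e-06 s.
t_prop = 43.3/300000000 = 1.44333e-07 s; RTT = 2.88667e-07 s.
Cycle = t_tx + RTT = 9.59776e-06 s.
Utilization = t_tx / cycle = 9.30909e-06/9.59776e-06 = 97.0 %.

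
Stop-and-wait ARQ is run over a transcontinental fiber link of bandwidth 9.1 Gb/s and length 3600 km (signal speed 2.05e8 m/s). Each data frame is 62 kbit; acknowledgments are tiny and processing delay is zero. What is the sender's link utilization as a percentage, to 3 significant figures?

t_tx = L/R = 62000/9100000000 = 6.81319e-06 s.
t_prop = 3600000/2.05e+08 = 0.017561 s; RTT = 0.035122 s.
Cycle = t_tx + RTT = 0.0351288 s.
Utilization = t_tx / cycle = 6.81319e-06/0.0351288 = 0.0194 %.

0.0194 %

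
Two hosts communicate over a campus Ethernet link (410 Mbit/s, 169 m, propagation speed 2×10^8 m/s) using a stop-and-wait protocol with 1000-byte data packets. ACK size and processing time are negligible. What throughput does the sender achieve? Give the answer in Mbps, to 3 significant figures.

t_tx = L/R = 8000/410000000 = 1.95122e-05 s.
t_prop = 169/200000000 = 8.45e-07 s; RTT = 1.69e-06 s.
Cycle = t_tx + RTT = 2.12022e-05 s.
Throughput = L / cycle = 8000 / 2.12022e-05 = 377 Mbps.

377 Mbps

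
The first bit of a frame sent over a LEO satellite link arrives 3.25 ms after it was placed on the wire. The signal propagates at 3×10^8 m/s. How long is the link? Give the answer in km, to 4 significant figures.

d = s × t_prop = 300000000 × 0.00325 = 975.0 km.

975.0 km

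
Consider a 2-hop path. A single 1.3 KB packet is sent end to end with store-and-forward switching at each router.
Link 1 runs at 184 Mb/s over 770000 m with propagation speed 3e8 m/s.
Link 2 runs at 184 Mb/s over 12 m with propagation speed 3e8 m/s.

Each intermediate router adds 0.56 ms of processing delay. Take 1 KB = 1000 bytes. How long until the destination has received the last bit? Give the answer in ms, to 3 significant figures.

3.24 ms

L = 10400 bits.
Transmission delay per hop = L/R = 10400/184000000 = 0.0565217 ms; 2 hops → 0.113043 ms.
Propagation delays (d/s per hop): 2.56667, 4e-05 ms; sum = 2.56671 ms.
Processing at 1 router(s): 1 × 0.56 ms = 0.56 ms.
End-to-end = 3.24 ms.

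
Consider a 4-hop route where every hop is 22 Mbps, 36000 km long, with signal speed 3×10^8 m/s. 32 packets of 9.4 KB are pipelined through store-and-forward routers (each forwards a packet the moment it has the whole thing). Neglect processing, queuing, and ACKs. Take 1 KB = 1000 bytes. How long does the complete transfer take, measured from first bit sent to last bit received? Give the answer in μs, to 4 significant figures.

599600 μs

Per-hop transmission t_tx = L/R = 75200/22000000 = 3418.18 μs.
Per-hop propagation t_prop = 36000000/300000000 = 120000 μs.
Pipeline fill: first packet needs 4·t_tx to clear all hops; remaining 31 packets each add one t_tx.
Total = (4+32-1)·t_tx + 4·t_prop = 35·3418.18 + 4·120000 = 599600 μs.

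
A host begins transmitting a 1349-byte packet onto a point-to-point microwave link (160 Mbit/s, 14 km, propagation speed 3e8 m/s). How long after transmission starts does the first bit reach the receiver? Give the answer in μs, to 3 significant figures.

First bit experiences only propagation delay: d/s = 14000/300000000 = 46.7 μs.

46.7 μs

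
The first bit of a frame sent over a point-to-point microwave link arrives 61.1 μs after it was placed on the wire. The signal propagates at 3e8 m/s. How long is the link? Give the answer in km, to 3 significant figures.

d = s × t_prop = 300000000 × 6.11e-05 = 18.3 km.

18.3 km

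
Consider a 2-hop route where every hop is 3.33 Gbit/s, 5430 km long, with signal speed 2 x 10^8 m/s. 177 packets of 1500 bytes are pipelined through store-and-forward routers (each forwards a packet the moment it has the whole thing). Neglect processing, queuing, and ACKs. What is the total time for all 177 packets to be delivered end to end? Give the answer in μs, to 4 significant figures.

Per-hop transmission t_tx = L/R = 12000/3330000000 = 3.6036 μs.
Per-hop propagation t_prop = 5430000/200000000 = 27150 μs.
Pipeline fill: first packet needs 2·t_tx to clear all hops; remaining 176 packets each add one t_tx.
Total = (2+177-1)·t_tx + 2·t_prop = 178·3.6036 + 2·27150 = 54940 μs.

54940 μs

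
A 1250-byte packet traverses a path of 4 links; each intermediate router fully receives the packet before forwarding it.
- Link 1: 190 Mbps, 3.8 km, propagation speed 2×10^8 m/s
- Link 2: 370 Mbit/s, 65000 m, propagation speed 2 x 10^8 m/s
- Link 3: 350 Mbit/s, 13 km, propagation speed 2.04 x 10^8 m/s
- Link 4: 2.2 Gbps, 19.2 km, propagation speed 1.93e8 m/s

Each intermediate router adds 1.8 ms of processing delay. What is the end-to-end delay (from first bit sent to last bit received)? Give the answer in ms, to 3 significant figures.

6.02 ms

L = 1250 × 8 = 10000 bits.
Transmission delays (L/R per hop): 0.0526316, 0.027027, 0.0285714, 0.00454545 ms; sum = 0.112775 ms.
Propagation delays (d/s per hop): 0.019, 0.325, 0.0637255, 0.0994819 ms; sum = 0.507207 ms.
Processing at 3 router(s): 3 × 1.8 ms = 5.4 ms.
End-to-end = 6.02 ms.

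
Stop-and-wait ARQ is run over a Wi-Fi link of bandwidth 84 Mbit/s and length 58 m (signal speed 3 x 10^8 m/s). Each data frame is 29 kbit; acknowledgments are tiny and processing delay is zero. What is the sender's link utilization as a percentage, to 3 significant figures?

t_tx = L/R = 29000/84000000 = 0.000345238 s.
t_prop = 58/300000000 = 1.93333e-07 s; RTT = 3.86667e-07 s.
Cycle = t_tx + RTT = 0.000345625 s.
Utilization = t_tx / cycle = 0.000345238/0.000345625 = 99.9 %.

99.9 %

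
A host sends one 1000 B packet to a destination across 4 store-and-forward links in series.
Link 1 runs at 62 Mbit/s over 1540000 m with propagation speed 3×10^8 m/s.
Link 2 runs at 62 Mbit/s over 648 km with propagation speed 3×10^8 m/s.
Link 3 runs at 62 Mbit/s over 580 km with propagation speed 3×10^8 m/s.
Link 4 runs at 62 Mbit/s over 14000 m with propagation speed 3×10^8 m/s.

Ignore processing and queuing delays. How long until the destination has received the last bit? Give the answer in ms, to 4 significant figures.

L = 1000 × 8 = 8000 bits.
Transmission delay per hop = L/R = 8000/62000000 = 0.129032 ms; 4 hops → 0.516129 ms.
Propagation delays (d/s per hop): 5.13333, 2.16, 1.93333, 0.0466667 ms; sum = 9.27333 ms.
End-to-end = 9.789 ms.

9.789 ms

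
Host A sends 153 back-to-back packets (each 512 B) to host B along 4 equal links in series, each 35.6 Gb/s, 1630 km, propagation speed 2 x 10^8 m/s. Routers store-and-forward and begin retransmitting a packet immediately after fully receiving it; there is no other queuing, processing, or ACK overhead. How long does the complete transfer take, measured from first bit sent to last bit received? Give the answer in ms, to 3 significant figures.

32.6 ms

Per-hop transmission t_tx = L/R = 4096/35600000000 = 0.000115056 ms.
Per-hop propagation t_prop = 1630000/200000000 = 8.15 ms.
Pipeline fill: first packet needs 4·t_tx to clear all hops; remaining 152 packets each add one t_tx.
Total = (4+153-1)·t_tx + 4·t_prop = 156·0.000115056 + 4·8.15 = 32.6 ms.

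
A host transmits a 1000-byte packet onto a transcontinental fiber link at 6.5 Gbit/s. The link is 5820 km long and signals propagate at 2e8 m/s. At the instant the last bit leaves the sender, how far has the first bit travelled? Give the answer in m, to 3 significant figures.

246 m

t_tx = L/R = 8000/6500000000 = 1.23077e-06 s.
Distance = s × t_tx = 200000000 × 1.23077e-06 = 246 m.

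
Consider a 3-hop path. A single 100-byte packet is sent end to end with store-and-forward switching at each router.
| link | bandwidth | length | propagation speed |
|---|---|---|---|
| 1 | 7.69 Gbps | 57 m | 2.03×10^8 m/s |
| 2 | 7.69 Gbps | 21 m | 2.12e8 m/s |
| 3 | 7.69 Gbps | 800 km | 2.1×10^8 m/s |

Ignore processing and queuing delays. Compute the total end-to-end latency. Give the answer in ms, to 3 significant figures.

3.81 ms

L = 100 × 8 = 800 bits.
Transmission delay per hop = L/R = 800/7690000000 = 0.000104031 ms; 3 hops → 0.000312094 ms.
Propagation delays (d/s per hop): 0.000280788, 9.90566e-05, 3.80952 ms; sum = 3.8099 ms.
End-to-end = 3.81 ms.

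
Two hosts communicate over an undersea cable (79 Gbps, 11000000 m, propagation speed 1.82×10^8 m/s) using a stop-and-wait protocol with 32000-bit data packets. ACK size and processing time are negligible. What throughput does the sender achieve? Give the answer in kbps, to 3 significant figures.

t_tx = L/R = 32000/79000000000 = 4.05063e-07 s.
t_prop = 11000000/182000000 = 0.0604396 s; RTT = 0.120879 s.
Cycle = t_tx + RTT = 0.12088 s.
Throughput = L / cycle = 32000 / 0.12088 = 265 kbps.

265 kbps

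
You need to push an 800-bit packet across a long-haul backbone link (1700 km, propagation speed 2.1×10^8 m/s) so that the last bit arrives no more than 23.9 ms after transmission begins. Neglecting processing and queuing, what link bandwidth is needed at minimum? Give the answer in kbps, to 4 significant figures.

Propagation delay = 1700000 / 210000000 = 8.09524 ms.
Transmission budget = 23.9 − 8.09524 = 15.8048 ms.
R ≥ L / t_tx = 800 bits / 0.0158048 s = 50.62 kbps.

50.62 kbps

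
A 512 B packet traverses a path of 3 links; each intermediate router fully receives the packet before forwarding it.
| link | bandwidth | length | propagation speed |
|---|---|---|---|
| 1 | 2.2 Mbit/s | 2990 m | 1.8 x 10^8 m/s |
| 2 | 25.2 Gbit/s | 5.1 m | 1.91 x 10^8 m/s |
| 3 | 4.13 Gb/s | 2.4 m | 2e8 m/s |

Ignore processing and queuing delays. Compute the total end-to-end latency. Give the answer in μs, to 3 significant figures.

1880 μs

L = 512 × 8 = 4096 bits.
Transmission delays (L/R per hop): 1861.82, 0.16254, 0.991768 μs; sum = 1862.97 μs.
Propagation delays (d/s per hop): 16.6111, 0.0267016, 0.012 μs; sum = 16.6498 μs.
End-to-end = 1880 μs.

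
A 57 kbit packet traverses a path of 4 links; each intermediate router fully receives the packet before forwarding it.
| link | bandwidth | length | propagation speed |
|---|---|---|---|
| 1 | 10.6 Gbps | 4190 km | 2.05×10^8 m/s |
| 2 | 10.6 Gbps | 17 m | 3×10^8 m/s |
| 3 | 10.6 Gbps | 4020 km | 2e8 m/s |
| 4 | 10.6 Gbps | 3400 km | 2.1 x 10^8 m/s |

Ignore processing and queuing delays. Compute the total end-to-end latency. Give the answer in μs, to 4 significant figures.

56750 μs

L = 57000 bits.
Transmission delay per hop = L/R = 57000/10600000000 = 5.37736 μs; 4 hops → 21.5094 μs.
Propagation delays (d/s per hop): 20439, 0.0566667, 20100, 16190.5 μs; sum = 56729.6 μs.
End-to-end = 56750 μs.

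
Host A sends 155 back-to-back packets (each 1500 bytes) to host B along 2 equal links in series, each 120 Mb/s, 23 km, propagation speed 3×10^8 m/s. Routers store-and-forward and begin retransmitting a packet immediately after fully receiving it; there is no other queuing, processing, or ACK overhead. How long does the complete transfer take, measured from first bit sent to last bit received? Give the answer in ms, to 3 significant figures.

Per-hop transmission t_tx = L/R = 12000/120000000 = 0.1 ms.
Per-hop propagation t_prop = 23000/300000000 = 0.0766667 ms.
Pipeline fill: first packet needs 2·t_tx to clear all hops; remaining 154 packets each add one t_tx.
Total = (2+155-1)·t_tx + 2·t_prop = 156·0.1 + 2·0.0766667 = 15.8 ms.

15.8 ms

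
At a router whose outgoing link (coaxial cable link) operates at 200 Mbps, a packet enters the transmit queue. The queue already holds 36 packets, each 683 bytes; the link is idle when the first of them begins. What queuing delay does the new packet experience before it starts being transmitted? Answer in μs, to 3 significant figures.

Each queued packet: L/R = 5464/200000000 = 27.32 μs.
36 queued → 983.52 μs.
Queuing delay = 984 μs.

984 μs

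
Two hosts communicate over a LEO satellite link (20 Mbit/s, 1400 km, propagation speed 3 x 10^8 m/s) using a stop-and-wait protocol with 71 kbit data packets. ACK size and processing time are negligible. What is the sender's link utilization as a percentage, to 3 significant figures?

27.6 %

t_tx = L/R = 71000/20000000 = 0.00355 s.
t_prop = 1400000/300000000 = 0.00466667 s; RTT = 0.00933333 s.
Cycle = t_tx + RTT = 0.0128833 s.
Utilization = t_tx / cycle = 0.00355/0.0128833 = 27.6 %.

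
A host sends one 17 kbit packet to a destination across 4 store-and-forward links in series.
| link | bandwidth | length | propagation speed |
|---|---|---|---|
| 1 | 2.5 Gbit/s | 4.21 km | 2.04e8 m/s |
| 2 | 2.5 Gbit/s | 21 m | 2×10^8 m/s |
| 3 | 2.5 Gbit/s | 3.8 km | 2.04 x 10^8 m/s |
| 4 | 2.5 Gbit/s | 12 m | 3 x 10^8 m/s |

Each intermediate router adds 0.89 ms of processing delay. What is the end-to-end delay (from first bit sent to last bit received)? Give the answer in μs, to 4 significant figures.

2737 μs

L = 17000 bits.
Transmission delay per hop = L/R = 17000/2500000000 = 6.8 μs; 4 hops → 27.2 μs.
Propagation delays (d/s per hop): 20.6373, 0.105, 18.6275, 0.04 μs; sum = 39.4097 μs.
Processing at 3 router(s): 3 × 0.89 ms = 2670 μs.
End-to-end = 2737 μs.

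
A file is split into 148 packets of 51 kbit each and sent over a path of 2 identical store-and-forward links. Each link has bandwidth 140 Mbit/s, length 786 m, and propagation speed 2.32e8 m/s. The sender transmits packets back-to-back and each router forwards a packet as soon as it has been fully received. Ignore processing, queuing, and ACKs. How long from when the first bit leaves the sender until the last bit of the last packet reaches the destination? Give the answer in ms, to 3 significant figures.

54.3 ms

Per-hop transmission t_tx = L/R = 51000/140000000 = 0.364286 ms.
Per-hop propagation t_prop = 786/2.32e+08 = 0.00338793 ms.
Pipeline fill: first packet needs 2·t_tx to clear all hops; remaining 147 packets each add one t_tx.
Total = (2+148-1)·t_tx + 2·t_prop = 149·0.364286 + 2·0.00338793 = 54.3 ms.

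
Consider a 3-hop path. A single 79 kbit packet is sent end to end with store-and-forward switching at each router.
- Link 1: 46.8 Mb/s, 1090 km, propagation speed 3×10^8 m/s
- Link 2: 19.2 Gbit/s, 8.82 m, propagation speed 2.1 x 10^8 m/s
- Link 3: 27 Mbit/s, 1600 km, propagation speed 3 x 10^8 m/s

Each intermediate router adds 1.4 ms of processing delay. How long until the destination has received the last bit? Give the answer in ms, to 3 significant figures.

L = 79000 bits.
Transmission delays (L/R per hop): 1.68803, 0.00411458, 2.92593 ms; sum = 4.61807 ms.
Propagation delays (d/s per hop): 3.63333, 4.2e-05, 5.33333 ms; sum = 8.96671 ms.
Processing at 2 router(s): 2 × 1.4 ms = 2.8 ms.
End-to-end = 16.4 ms.

16.4 ms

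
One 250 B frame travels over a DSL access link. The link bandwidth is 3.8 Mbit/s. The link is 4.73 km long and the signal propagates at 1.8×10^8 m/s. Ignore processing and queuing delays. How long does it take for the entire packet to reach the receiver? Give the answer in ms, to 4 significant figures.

0.5526 ms

L = 250 × 8 = 2000 bits.
Transmission delay = L/R = 2000 / 3800000 = 0.526316 ms.
Propagation delay = d/s = 4730 m / 180000000 m/s = 0.0262778 ms.
Total = 0.5526 ms.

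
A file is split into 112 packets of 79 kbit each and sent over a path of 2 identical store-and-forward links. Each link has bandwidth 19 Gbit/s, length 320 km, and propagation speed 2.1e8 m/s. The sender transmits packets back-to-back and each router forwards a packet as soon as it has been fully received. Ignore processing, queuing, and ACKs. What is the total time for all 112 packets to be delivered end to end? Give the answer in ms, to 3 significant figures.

Per-hop transmission t_tx = L/R = 79000/19000000000 = 0.00415789 ms.
Per-hop propagation t_prop = 320000/210000000 = 1.52381 ms.
Pipeline fill: first packet needs 2·t_tx to clear all hops; remaining 111 packets each add one t_tx.
Total = (2+112-1)·t_tx + 2·t_prop = 113·0.00415789 + 2·1.52381 = 3.52 ms.

3.52 ms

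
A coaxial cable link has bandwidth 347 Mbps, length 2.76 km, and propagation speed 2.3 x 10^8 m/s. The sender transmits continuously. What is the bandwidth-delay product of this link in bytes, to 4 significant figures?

Propagation delay = 2760 / 2.3e+08 = 1.2e-05 s.
BDP = R × t_prop = 347000000 × 1.2e-05 = 4164 bits.
In bytes: 4164/8 = 520.5 bytes.

520.5 bytes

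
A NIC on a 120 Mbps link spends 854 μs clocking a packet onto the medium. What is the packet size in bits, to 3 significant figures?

102000 bits

L = R × t_tx = 120000000 b/s × 0.000854 s = 102480 bits.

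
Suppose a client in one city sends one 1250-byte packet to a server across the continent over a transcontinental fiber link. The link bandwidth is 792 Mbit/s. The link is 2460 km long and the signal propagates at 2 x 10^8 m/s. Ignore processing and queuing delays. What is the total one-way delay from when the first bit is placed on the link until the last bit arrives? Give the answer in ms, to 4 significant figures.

L = 1250 × 8 = 10000 bits.
Transmission delay = L/R = 10000 / 792000000 = 0.0126263 ms.
Propagation delay = d/s = 2460000 m / 200000000 m/s = 12.3 ms.
Total = 12.31 ms.

12.31 ms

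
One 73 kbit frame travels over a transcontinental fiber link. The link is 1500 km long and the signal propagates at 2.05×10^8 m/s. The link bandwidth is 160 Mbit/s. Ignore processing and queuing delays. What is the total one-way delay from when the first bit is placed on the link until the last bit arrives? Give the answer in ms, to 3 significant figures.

7.77 ms

L = 73000 bits.
Transmission delay = L/R = 73000 / 160000000 = 0.45625 ms.
Propagation delay = d/s = 1500000 m / 2.05e+08 m/s = 7.31707 ms.
Total = 7.77 ms.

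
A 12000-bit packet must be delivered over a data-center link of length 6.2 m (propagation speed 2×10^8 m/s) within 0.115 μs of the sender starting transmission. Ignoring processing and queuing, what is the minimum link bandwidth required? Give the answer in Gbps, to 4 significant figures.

142.9 Gbps

Propagation delay = 6.2 / 200000000 = 0.031 μs.
Transmission budget = 0.115 − 0.031 = 0.084 μs.
R ≥ L / t_tx = 12000 bits / 8.4e-08 s = 142.9 Gbps.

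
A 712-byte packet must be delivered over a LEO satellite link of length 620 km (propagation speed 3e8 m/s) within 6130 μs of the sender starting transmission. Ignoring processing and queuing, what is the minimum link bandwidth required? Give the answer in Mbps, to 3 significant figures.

L = 5696 bits.
Propagation delay = 620000 / 300000000 = 2066.67 μs.
Transmission budget = 6130 − 2066.67 = 4063.33 μs.
R ≥ L / t_tx = 5696 bits / 0.00406333 s = 1.40 Mbps.

1.40 Mbps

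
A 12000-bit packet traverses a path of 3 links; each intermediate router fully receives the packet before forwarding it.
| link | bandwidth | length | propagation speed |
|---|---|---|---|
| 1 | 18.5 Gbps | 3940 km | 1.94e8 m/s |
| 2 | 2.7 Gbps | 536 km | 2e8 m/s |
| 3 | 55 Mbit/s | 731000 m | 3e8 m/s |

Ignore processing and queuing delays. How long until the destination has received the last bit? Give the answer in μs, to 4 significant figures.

25650 μs

Transmission delays (L/R per hop): 0.648649, 4.44444, 218.182 μs; sum = 223.275 μs.
Propagation delays (d/s per hop): 20309.3, 2680, 2436.67 μs; sum = 25425.9 μs.
End-to-end = 25650 μs.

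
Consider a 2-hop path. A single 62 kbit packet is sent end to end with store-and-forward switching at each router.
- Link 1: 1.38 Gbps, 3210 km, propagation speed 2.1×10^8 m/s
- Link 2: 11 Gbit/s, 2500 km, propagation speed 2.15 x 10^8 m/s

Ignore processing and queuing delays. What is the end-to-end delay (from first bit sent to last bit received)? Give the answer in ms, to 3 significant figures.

27.0 ms

L = 62000 bits.
Transmission delays (L/R per hop): 0.0449275, 0.00563636 ms; sum = 0.0505639 ms.
Propagation delays (d/s per hop): 15.2857, 11.6279 ms; sum = 26.9136 ms.
End-to-end = 27.0 ms.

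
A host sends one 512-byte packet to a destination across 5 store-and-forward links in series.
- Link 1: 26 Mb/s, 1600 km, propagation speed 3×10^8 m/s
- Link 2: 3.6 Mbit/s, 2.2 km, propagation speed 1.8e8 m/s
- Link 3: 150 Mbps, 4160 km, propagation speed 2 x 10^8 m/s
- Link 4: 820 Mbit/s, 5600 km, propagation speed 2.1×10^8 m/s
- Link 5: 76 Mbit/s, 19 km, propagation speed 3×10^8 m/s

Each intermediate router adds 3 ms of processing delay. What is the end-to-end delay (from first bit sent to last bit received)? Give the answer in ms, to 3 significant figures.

L = 512 × 8 = 4096 bits.
Transmission delays (L/R per hop): 0.157538, 1.13778, 0.0273067, 0.00499512, 0.0538947 ms; sum = 1.38151 ms.
Propagation delays (d/s per hop): 5.33333, 0.0122222, 20.8, 26.6667, 0.0633333 ms; sum = 52.8756 ms.
Processing at 4 router(s): 4 × 3 ms = 12 ms.
End-to-end = 66.3 ms.

66.3 ms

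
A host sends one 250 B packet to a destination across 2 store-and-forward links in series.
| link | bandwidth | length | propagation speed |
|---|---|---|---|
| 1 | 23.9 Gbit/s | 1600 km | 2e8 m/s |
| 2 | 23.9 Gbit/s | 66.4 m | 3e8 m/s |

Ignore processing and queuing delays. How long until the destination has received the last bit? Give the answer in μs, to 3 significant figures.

L = 250 × 8 = 2000 bits.
Transmission delay per hop = L/R = 2000/23900000000 = 0.083682 μs; 2 hops → 0.167364 μs.
Propagation delays (d/s per hop): 8000, 0.221333 μs; sum = 8000.22 μs.
End-to-end = 8000 μs.

8000 μs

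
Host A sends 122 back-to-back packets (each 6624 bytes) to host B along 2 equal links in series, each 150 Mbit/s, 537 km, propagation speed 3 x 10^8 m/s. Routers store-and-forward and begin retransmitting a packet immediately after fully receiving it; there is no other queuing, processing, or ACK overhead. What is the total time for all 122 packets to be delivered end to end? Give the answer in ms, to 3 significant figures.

47.0 ms

Per-hop transmission t_tx = L/R = 52992/150000000 = 0.35328 ms.
Per-hop propagation t_prop = 537000/300000000 = 1.79 ms.
Pipeline fill: first packet needs 2·t_tx to clear all hops; remaining 121 packets each add one t_tx.
Total = (2+122-1)·t_tx + 2·t_prop = 123·0.35328 + 2·1.79 = 47.0 ms.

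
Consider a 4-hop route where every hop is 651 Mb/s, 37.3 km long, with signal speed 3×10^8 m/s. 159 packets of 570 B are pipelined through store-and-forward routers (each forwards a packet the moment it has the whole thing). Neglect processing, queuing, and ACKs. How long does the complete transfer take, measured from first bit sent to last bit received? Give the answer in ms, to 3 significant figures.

Per-hop transmission t_tx = L/R = 4560/651000000 = 0.00700461 ms.
Per-hop propagation t_prop = 37300/300000000 = 0.124333 ms.
Pipeline fill: first packet needs 4·t_tx to clear all hops; remaining 158 packets each add one t_tx.
Total = (4+159-1)·t_tx + 4·t_prop = 162·0.00700461 + 4·0.124333 = 1.63 ms.

1.63 ms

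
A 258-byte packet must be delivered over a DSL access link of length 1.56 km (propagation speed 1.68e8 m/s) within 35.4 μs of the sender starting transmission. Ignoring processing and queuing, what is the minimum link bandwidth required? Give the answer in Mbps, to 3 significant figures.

L = 2064 bits.
Propagation delay = 1560 / 168000000 = 9.28571 μs.
Transmission budget = 35.4 − 9.28571 = 26.1143 μs.
R ≥ L / t_tx = 2064 bits / 2.61143e-05 s = 79.0 Mbps.

79.0 Mbps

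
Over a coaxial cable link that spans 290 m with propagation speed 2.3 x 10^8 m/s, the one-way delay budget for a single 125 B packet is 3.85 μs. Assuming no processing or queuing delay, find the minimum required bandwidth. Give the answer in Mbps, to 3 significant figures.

386 Mbps

L = 1000 bits.
Propagation delay = 290 / 2.3e+08 = 1.26087 μs.
Transmission budget = 3.85 − 1.26087 = 2.58913 μs.
R ≥ L / t_tx = 1000 bits / 2.58913e-06 s = 386 Mbps.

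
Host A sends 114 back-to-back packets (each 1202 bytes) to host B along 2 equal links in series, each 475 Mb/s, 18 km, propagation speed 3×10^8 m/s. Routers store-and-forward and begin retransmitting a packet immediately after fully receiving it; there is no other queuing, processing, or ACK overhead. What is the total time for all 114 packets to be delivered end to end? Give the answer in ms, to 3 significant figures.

2.45 ms

Per-hop transmission t_tx = L/R = 9616/475000000 = 0.0202442 ms.
Per-hop propagation t_prop = 18000/300000000 = 0.06 ms.
Pipeline fill: first packet needs 2·t_tx to clear all hops; remaining 113 packets each add one t_tx.
Total = (2+114-1)·t_tx + 2·t_prop = 115·0.0202442 + 2·0.06 = 2.45 ms.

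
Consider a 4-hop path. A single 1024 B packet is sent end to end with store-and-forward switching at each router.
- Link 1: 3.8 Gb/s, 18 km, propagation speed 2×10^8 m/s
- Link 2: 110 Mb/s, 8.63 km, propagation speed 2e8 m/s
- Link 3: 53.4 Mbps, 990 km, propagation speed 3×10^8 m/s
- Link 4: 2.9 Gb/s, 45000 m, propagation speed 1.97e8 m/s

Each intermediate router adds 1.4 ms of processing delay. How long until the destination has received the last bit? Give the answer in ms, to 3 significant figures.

8.09 ms

L = 1024 × 8 = 8192 bits.
Transmission delays (L/R per hop): 0.00215579, 0.0744727, 0.153408, 0.00282483 ms; sum = 0.232862 ms.
Propagation delays (d/s per hop): 0.09, 0.04315, 3.3, 0.228426 ms; sum = 3.66158 ms.
Processing at 3 router(s): 3 × 1.4 ms = 4.2 ms.
End-to-end = 8.09 ms.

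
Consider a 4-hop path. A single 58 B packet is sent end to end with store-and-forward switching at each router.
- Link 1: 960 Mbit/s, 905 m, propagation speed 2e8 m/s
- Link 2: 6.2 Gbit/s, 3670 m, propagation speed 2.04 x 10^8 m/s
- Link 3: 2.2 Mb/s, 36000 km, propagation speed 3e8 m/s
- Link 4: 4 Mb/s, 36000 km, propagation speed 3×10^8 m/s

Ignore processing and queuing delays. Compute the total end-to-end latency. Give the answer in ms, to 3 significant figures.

240 ms

L = 58 × 8 = 464 bits.
Transmission delays (L/R per hop): 0.000483333, 7.48387e-05, 0.210909, 0.116 ms; sum = 0.327467 ms.
Propagation delays (d/s per hop): 0.004525, 0.0179902, 120, 120 ms; sum = 240.023 ms.
End-to-end = 240 ms.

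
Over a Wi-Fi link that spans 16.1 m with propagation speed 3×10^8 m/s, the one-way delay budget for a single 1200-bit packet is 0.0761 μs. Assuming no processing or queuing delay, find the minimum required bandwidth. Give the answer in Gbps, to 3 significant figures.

Propagation delay = 16.1 / 300000000 = 0.0536667 μs.
Transmission budget = 0.0761 − 0.0536667 = 0.0224333 μs.
R ≥ L / t_tx = 1200 bits / 2.24333e-08 s = 53.5 Gbps.

53.5 Gbps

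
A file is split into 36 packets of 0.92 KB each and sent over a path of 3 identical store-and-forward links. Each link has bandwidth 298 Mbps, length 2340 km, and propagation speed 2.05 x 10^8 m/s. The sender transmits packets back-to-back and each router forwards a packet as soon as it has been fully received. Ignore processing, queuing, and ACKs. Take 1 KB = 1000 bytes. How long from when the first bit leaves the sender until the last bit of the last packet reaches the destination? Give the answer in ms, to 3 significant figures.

35.2 ms

Per-hop transmission t_tx = L/R = 7360/298000000 = 0.024698 ms.
Per-hop propagation t_prop = 2340000/2.05e+08 = 11.4146 ms.
Pipeline fill: first packet needs 3·t_tx to clear all hops; remaining 35 packets each add one t_tx.
Total = (3+36-1)·t_tx + 3·t_prop = 38·0.024698 + 3·11.4146 = 35.2 ms.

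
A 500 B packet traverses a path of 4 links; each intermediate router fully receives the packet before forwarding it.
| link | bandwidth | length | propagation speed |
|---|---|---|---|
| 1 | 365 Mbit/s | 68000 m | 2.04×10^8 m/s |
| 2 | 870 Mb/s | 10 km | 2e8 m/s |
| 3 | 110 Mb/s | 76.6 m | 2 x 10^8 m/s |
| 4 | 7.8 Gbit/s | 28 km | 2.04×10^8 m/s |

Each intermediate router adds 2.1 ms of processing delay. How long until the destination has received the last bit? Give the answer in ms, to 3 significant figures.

L = 500 × 8 = 4000 bits.
Transmission delays (L/R per hop): 0.0109589, 0.0045977, 0.0363636, 0.000512821 ms; sum = 0.0524331 ms.
Propagation delays (d/s per hop): 0.333333, 0.05, 0.000383, 0.137255 ms; sum = 0.520971 ms.
Processing at 3 router(s): 3 × 2.1 ms = 6.3 ms.
End-to-end = 6.87 ms.

6.87 ms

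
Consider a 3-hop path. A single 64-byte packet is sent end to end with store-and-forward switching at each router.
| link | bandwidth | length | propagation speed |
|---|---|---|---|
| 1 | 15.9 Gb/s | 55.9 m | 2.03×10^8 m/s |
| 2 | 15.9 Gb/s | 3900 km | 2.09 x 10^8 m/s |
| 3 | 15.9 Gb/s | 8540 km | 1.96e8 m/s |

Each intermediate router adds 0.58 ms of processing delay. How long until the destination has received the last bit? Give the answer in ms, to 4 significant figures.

L = 64 × 8 = 512 bits.
Transmission delay per hop = L/R = 512/15900000000 = 3.22013e-05 ms; 3 hops → 9.66038e-05 ms.
Propagation delays (d/s per hop): 0.000275369, 18.6603, 43.5714 ms; sum = 62.232 ms.
Processing at 2 router(s): 2 × 0.58 ms = 1.16 ms.
End-to-end = 63.39 ms.

63.39 ms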